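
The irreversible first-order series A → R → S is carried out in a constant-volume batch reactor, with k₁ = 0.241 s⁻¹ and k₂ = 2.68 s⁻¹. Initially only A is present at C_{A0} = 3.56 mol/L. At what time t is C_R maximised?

Setting dC_R/dt = 0 gives t_opt = ln(k₂/k₁)/(k₂−k₁).
= ln(2.68/0.241)/(2.68−0.241) = ln(11.12)/2.439 = 2.409/2.439 = 0.988 s.

0.988 s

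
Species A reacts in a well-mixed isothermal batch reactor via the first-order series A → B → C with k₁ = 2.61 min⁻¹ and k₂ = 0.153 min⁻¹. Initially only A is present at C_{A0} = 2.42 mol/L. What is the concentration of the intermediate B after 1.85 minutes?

1.92 mol/L

For first-order series with pure A initially, C_B(t) = k₁C_{A0}/(k₂−k₁)·(e^(−k₁t) − e^(−k₂t)).
e^(−k₁t) = e^(−2.61×1.85) = e^(−4.829) = 0.007999; e^(−k₂t) = e^(−0.2831) = 0.7535.
C_B = 2.61×2.42/(0.153−2.61) × (0.007999−0.7535) = (-2.571)×(-0.7455) = 1.916 mol/L.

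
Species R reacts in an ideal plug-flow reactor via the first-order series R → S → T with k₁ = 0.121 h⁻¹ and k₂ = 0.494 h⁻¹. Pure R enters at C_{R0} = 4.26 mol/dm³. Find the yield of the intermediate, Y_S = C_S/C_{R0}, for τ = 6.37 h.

Solving the coupled first-order balances gives C_S(τ) = [k₁/(k₂−k₁)]·C_{R0}·(e^(−k₁τ) − e^(−k₂τ)).
e^(−k₁τ) = e^(−0.121×6.37) = e^(−0.7708) = 0.4627; e^(−k₂τ) = e^(−3.147) = 0.04299.
C_S = 0.121×4.26/(0.494−0.121) × (0.4627−0.04299) = 1.382×0.4197 = 0.5799 mol/dm³.
Y_S = C_S/C_{R0} = 0.5799/4.26 = 0.136.

0.136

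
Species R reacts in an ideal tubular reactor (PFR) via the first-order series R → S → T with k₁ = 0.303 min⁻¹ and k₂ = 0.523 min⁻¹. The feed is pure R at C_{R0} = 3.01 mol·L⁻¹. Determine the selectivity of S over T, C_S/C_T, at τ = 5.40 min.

0.301

The intermediate concentration in a first-order A→B→C sequence is C_S = k₁C_{R0}(e^(−k₁τ) − e^(−k₂τ))/(k₂−k₁).
e^(−k₁τ) = e^(−0.303×5.40) = e^(−1.636) = 0.1947; e^(−k₂τ) = e^(−2.824) = 0.05936.
C_S = 0.303×3.01/(0.523−0.303) × (0.1947−0.05936) = 4.146×0.1354 = 0.5612 mol·L⁻¹.
C_R = C_{R0}e^(−k₁τ) = 0.5861 mol·L⁻¹, so C_T = C_{R0}−C_R−C_S = 1.863 mol·L⁻¹; C_S/C_T = 0.301.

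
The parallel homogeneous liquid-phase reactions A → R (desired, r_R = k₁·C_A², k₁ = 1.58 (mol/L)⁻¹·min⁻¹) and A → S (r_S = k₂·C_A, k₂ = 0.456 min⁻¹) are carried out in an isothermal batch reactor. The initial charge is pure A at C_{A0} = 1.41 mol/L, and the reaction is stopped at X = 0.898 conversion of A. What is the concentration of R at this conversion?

C_A = C_{A0}(1−X) = 0.1438 mol/L.
Along a PFR/batch, dC_S/dC_A = −r_S/(r_R+r_S) = −k₂/(k₂+k₁·C_A).
Integrating from C_{A0} to C_A: C_S = (0.456/1.58)·ln[(0.456+1.58·1.41)/(0.456+1.58·0.144)] = 0.2886·ln(2.684/0.6832) = 0.3949 mol/L.
Then C_R = (C_{A0}−C_A) − C_S = 1.266 − 0.3949 = 0.8713 mol/L.

0.871 mol/L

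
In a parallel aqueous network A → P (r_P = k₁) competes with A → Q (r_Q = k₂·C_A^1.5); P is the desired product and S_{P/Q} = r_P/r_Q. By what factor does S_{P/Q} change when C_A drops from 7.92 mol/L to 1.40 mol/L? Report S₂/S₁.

S_{P/Q} = (k₁/k₂)·C_A^-1.5, so S₂/S₁ = (C_{A,2}/C_{A,1})^-1.5.
= (1.40/7.92)^(-1.5) = (0.1768)^(-1.5) = 13.5.
Selectivity toward P rises as C_A falls — low-concentration operation is favoured.

13.5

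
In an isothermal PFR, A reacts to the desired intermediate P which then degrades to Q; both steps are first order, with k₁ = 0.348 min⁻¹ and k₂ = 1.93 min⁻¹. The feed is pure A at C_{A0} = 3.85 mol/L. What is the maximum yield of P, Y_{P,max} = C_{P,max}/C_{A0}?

0.124

For a first-order series the maximum intermediate yield is C_{P,max}/C_{A0} = (k₁/k₂)^[k₂/(k₂−k₁)].
= (0.348/1.93)^(1.93/(1.93−0.348)) = (0.1803)^(1.220) = 0.1237.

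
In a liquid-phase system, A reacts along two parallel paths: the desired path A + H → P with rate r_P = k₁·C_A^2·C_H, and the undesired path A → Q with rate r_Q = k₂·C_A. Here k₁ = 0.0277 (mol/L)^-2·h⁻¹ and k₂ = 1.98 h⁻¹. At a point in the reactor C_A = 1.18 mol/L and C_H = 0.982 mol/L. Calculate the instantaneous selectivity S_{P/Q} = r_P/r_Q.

0.0162

S_{P/Q} = r_P/r_Q = (k₁·C_A^2·C_H)/(k₂·C_A) = (k₁/k₂)·C_A·C_H.
= (0.0277×1.180^2×0.9820) / (1.98×1.180) = 0.03788/2.336 = 0.0162.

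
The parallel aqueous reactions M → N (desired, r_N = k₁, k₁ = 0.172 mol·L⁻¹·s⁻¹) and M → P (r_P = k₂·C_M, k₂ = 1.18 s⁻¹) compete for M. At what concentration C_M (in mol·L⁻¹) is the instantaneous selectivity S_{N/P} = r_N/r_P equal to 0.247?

0.590 mol·L⁻¹

S_{N/P} = (k₁/k₂)·C_M⁻¹ ⇒ C_M = (S·k₂/k₁)^(-1).
= (0.247×1.18/0.172)^(-1) = (1.695)^(-1) = 0.590 mol·L⁻¹.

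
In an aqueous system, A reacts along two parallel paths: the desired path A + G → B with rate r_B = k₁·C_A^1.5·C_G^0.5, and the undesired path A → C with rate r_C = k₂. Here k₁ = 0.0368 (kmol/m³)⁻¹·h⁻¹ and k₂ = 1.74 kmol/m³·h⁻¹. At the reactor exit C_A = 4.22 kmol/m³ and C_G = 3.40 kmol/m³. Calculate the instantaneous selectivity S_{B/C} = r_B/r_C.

S_{B/C} = r_B/r_C = (k₁·C_A^1.5·C_G^0.5)/(k₂) = (k₁/k₂)·C_A^1.5·C_G^0.5.
= (0.0368×4.220^1.5×3.400^0.5) / (1.74) = 0.5882/1.740 = 0.338.

0.338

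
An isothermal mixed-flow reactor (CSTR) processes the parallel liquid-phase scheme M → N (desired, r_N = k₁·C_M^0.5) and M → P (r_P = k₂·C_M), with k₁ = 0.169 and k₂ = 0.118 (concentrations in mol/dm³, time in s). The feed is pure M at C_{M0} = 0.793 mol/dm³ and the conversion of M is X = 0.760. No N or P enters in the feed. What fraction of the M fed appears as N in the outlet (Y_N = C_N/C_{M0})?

Exit C_M = C_{M0}(1−X) = 0.793×0.240 = 0.1903 mol/dm³.
In a CSTR the entire volume is at exit conditions, so r_N = 0.169×0.1903^0.5 = 0.07373 and r_P = 0.118×0.1903 = 0.02246.
Fraction of consumed M going to N: r_N/(r_N+r_P) = 0.7665.
C_N = 0.7665·C_{M0}·X = 0.7665×0.793×0.760 = 0.462 mol/dm³; Y_N = C_N/C_{M0} = 0.583.

0.583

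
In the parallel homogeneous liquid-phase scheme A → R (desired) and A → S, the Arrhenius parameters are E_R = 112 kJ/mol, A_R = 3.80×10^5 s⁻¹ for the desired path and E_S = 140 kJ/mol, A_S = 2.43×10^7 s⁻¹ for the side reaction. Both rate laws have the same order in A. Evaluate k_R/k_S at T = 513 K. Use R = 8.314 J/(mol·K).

11.1

Since both paths have the same order in A, the concentration cancels and S_{R/S} = k_R/k_S = (A_R/A_S)·exp[(E_S−E_R)/(RT)].
(E_S−E_R)/(RT) = (140−112)×10³/(8.314×513) = 28000/4265 = 6.565.
k_R/k_S = (3.80×10^5/2.43×10^7)·exp(6.565) = 0.01564 × 709.8 = 11.1.
Since E_R < E_S, lowering the temperature improves selectivity toward R.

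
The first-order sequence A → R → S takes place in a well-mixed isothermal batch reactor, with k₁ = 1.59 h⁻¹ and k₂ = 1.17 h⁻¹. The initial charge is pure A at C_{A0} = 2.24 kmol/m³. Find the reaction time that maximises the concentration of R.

For first-order series the maximum of C_R occurs at t_opt = ln(k₂/k₁)/(k₂−k₁).
= ln(1.17/1.59)/(1.17−1.59) = ln(0.7358)/-0.4200 = -0.3067/-0.4200 = 0.730 h.

0.730 h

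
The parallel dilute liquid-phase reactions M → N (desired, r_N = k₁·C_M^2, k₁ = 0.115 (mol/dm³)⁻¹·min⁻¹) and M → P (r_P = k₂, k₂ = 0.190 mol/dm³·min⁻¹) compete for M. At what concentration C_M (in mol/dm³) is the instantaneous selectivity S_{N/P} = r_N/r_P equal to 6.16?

3.19 mol/dm³

S_{N/P} = (k₁/k₂)·C_M^2 ⇒ C_M = (S·k₂/k₁)^(0.5).
= (6.16×0.190/0.115)^(0.5) = (10.18)^(0.5) = 3.19 mol/dm³.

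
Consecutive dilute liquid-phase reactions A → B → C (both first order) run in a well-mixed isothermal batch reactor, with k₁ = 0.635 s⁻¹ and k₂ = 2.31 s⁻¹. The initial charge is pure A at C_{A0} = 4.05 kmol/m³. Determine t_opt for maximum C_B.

0.771 s

The intermediate peaks when r₁ = r₂, i.e. k₁e^(−k₁t) = k₂e^(−k₂t), giving t_opt = ln(k₂/k₁)/(k₂−k₁).
= ln(2.31/0.635)/(2.31−0.635) = ln(3.638)/1.675 = 1.291/1.675 = 0.771 s.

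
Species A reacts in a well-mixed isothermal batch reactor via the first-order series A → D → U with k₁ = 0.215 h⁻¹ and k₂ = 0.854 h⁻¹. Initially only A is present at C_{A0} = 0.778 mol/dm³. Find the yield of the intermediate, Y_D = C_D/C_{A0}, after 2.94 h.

For first-order series with pure A initially, C_D(t) = k₁C_{A0}/(k₂−k₁)·(e^(−k₁t) − e^(−k₂t)).
e^(−k₁t) = e^(−0.215×2.94) = e^(−0.6321) = 0.5315; e^(−k₂t) = e^(−2.511) = 0.08121.
C_D = 0.215×0.778/(0.854−0.215) × (0.5315−0.08121) = 0.2618×0.4503 = 0.1179 mol/dm³.
Y_D = C_D/C_{A0} = 0.1179/0.778 = 0.151.

0.151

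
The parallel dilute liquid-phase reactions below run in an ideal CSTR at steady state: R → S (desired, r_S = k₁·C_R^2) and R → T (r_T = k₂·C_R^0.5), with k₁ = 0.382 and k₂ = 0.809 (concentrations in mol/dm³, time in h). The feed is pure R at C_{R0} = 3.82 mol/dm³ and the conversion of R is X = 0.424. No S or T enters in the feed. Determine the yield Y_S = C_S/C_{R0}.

Exit C_R = C_{R0}(1−X) = 3.82×0.576 = 2.200 mol/dm³.
A CSTR operates uniformly at the exit composition, giving r_S = 1.849 and r_T = 1.200 (each k·C_R^n at C_R = 2.200).
Fraction of consumed R going to S: r_S/(r_S+r_T) = 0.6065.
C_S = 0.6065·C_{R0}·X = 0.6065×3.82×0.424 = 0.982 mol/dm³; Y_S = C_S/C_{R0} = 0.257.

0.257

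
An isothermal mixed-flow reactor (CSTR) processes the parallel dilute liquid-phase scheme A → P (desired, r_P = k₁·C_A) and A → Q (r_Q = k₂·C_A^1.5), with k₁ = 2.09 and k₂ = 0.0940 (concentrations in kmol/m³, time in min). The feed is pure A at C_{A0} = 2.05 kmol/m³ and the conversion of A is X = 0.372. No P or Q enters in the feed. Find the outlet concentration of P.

Exit C_A = C_{A0}(1−X) = 2.05×0.628 = 1.287 kmol/m³.
A CSTR operates uniformly at the exit composition, giving r_P = 2.691 and r_Q = 0.1373 (each k·C_A^n at C_A = 1.287).
Fraction of consumed A going to P: r_P/(r_P+r_Q) = 0.9514.
C_P = 0.9514·C_{A0}·X = 0.9514×2.05×0.372 = 0.726 kmol/m³.

0.726 kmol/m³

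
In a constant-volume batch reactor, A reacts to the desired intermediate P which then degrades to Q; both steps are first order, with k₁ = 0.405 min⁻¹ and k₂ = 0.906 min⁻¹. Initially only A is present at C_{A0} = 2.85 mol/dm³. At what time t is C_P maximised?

1.61 min

Setting dC_P/dt = 0 gives t_opt = ln(k₂/k₁)/(k₂−k₁).
= ln(0.906/0.405)/(0.906−0.405) = ln(2.237)/0.5010 = 0.8052/0.5010 = 1.61 min.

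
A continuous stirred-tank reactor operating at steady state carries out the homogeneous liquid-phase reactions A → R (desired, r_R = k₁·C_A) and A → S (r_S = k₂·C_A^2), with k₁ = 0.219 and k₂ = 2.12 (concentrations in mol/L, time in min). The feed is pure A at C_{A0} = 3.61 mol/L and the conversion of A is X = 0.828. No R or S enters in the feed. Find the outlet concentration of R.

Exit C_A = C_{A0}(1−X) = 3.61×0.172 = 0.6209 mol/L.
In a CSTR the entire volume is at exit conditions, so r_R = 0.219×0.6209 = 0.1360 and r_S = 2.12×0.6209^2 = 0.8173.
Fraction of consumed A going to R: r_R/(r_R+r_S) = 0.1426.
C_R = 0.1426·C_{A0}·X = 0.1426×3.61×0.828 = 0.426 mol/L.

0.426 mol/L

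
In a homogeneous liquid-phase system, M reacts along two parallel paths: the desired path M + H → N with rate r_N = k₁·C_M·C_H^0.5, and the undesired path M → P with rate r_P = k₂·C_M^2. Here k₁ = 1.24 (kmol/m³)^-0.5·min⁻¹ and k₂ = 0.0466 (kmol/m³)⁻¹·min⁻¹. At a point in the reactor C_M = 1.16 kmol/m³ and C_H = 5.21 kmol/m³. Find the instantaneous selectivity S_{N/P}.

52.4

S_{N/P} = r_N/r_P = (k₁·C_M·C_H^0.5)/(k₂·C_M^2) = (k₁/k₂)·C_M⁻¹·C_H^0.5.
= (1.24×1.160×5.210^0.5) / (0.0466×1.160^2) = 3.283/0.06270 = 52.4.
The undesired path is higher order in M, so low C_M (CSTR or dilute feed) favours N.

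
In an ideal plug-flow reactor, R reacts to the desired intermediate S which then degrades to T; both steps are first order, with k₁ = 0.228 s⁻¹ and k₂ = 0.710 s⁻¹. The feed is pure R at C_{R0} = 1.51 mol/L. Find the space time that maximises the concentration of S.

Setting dC_S/dτ = 0 gives τ_opt = ln(k₂/k₁)/(k₂−k₁).
= ln(0.710/0.228)/(0.710−0.228) = ln(3.114)/0.4820 = 1.136/0.4820 = 2.36 s.

2.36 s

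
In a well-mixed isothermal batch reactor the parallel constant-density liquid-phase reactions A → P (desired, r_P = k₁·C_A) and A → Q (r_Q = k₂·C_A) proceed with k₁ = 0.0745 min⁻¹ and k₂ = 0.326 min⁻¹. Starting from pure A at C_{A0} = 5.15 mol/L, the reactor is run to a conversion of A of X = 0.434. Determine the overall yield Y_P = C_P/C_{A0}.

C_A = C_{A0}(1−X) = 2.915 mol/L.
Both paths are first order in A, so the instantaneous fraction to P is constant: dC_P/d(−C_A) = k₁/(k₁+k₂) = 0.1860.
C_P = 0.1860·(C_{A0}−C_A) = 0.1860×2.235 = 0.416 mol/L.
Y_P = C_P/C_{A0} = 0.4158/5.15 = 0.0807.

0.0807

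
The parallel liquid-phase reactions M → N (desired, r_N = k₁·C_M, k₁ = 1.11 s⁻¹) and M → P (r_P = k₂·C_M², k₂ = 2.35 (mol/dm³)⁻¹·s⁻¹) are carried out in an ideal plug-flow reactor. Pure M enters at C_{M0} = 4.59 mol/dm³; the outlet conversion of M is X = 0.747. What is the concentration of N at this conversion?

0.534 mol/dm³

C_M = C_{M0}(1−X) = 1.161 mol/dm³.
Along a PFR/batch, dC_N/dC_M = −r_N/(r_N+r_P) = −k₁/(k₁+k₂·C_M).
Integrating from C_{M0} to C_M: C_N = (1.11/2.35)·ln[(1.11+2.35·4.59)/(1.11+2.35·1.16)] = 0.4723·ln(11.90/3.839) = 0.5342 mol/dm³.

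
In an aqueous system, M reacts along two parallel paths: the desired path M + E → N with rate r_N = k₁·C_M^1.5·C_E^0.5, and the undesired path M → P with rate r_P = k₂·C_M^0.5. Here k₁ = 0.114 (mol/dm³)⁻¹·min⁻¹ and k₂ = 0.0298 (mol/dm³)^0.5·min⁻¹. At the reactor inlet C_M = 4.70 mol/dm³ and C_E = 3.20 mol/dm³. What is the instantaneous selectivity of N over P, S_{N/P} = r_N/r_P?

S_{N/P} = r_N/r_P = (k₁·C_M^1.5·C_E^0.5)/(k₂·C_M^0.5) = (k₁/k₂)·C_M·C_E^0.5.
= (0.114×4.700^1.5×3.200^0.5) / (0.0298×4.700^0.5) = 2.078/0.06460 = 32.2.
Since the desired path is higher order in M, keeping C_M high (PFR or concentrated feed) favours N.

32.2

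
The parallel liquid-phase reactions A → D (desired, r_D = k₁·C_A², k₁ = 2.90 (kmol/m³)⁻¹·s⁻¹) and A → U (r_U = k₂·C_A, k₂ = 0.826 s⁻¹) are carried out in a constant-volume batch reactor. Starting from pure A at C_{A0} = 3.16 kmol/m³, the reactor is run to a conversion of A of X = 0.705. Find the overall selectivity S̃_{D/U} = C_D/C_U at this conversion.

C_A = C_{A0}(1−X) = 0.9322 kmol/m³.
Along a PFR/batch, dC_U/dC_A = −r_U/(r_D+r_U) = −k₂/(k₂+k₁·C_A).
Integrating from C_{A0} to C_A: C_U = (0.826/2.90)·ln[(0.826+2.90·3.16)/(0.826+2.90·0.932)] = 0.2848·ln(9.990/3.529) = 0.2964 kmol/m³.
Then C_D = (C_{A0}−C_A) − C_U = 2.228 − 0.2964 = 1.931 kmol/m³.
S̃_{D/U} = C_D/C_U = 1.931/0.2964 = 6.52.

6.52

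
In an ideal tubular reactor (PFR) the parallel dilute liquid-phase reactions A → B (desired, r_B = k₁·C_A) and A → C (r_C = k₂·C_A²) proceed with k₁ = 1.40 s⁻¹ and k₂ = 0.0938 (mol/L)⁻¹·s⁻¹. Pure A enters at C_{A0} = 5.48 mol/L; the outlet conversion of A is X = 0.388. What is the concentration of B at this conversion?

1.64 mol/L

C_A = C_{A0}(1−X) = 3.354 mol/L.
Along a PFR/batch, dC_B/dC_A = −r_B/(r_B+r_C) = −k₁/(k₁+k₂·C_A).
Integrating from C_{A0} to C_A: C_B = (1.40/0.0938)·ln[(1.40+0.0938·5.48)/(1.40+0.0938·3.35)] = 14.93·ln(1.914/1.715) = 1.642 mol/L.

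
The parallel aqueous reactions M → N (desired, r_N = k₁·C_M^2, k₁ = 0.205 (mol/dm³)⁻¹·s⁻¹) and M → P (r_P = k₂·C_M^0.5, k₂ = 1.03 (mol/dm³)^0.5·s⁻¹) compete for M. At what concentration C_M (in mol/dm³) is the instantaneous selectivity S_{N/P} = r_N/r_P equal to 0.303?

S_{N/P} = (k₁/k₂)·C_M^1.5 ⇒ C_M = (S·k₂/k₁)^(1/1.5).
= (0.303×1.03/0.205)^(0.6667) = (1.522)^(0.6667) = 1.32 mol/dm³.

1.32 mol/dm³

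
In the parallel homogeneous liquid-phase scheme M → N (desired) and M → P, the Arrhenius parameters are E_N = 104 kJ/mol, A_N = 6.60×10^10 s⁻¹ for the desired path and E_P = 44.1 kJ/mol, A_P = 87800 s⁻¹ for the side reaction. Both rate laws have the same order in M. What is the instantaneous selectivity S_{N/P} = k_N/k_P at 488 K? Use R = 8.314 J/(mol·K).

0.291

k_N/k_P = (A_N/A_P)·exp[−(E_N−E_P)/(RT)] = (A_N/A_P)·exp[(E_P−E_N)/(RT)].
(E_P−E_N)/(RT) = (44.1−104)×10³/(8.314×488) = -59900/4057 = -14.76.
k_N/k_P = (6.60×10^10/87800)·exp(-14.76) = 7.517×10^5 × 3.874×10^-7 = 0.291.
Since E_N > E_P, raising the temperature improves selectivity toward N.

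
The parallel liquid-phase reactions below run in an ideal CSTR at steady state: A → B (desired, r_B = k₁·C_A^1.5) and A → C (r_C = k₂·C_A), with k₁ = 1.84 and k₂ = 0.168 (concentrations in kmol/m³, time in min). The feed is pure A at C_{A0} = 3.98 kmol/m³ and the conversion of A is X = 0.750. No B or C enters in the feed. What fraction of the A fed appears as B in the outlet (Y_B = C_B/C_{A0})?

0.687

Exit C_A = C_{A0}(1−X) = 3.98×0.250 = 0.9950 kmol/m³.
Rates in a CSTR are evaluated at the outlet concentration: r_B = 1.84×0.9950^1.5 = 1.826, r_C = 0.168×0.9950 = 0.1672.
Fraction of consumed A going to B: r_B/(r_B+r_C) = 0.9161.
C_B = 0.9161·C_{A0}·X = 0.9161×3.98×0.750 = 2.73 kmol/m³; Y_B = C_B/C_{A0} = 0.687.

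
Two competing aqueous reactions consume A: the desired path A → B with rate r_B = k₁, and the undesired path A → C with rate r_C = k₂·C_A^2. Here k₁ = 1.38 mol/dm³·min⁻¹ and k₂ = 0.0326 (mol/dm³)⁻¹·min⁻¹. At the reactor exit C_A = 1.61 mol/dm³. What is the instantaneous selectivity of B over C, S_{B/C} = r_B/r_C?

S_{B/C} = r_B/r_C = (k₁)/(k₂·C_A^2) = (k₁/k₂)·C_A^-2.
= (1.38) / (0.0326×1.610^2) = 1.380/0.08450 = 16.3.

16.3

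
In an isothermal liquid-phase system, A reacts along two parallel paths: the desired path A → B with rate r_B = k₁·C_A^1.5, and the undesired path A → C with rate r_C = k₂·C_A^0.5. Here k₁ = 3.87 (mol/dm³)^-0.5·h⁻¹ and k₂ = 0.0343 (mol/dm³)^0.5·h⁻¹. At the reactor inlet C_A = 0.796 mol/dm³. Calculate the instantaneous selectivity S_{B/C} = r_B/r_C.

S_{B/C} = r_B/r_C = (k₁·C_A^1.5)/(k₂·C_A^0.5) = (k₁/k₂)·C_A.
= (3.87×0.7960^1.5) / (0.0343×0.7960^0.5) = 2.748/0.03060 = 89.8.

89.8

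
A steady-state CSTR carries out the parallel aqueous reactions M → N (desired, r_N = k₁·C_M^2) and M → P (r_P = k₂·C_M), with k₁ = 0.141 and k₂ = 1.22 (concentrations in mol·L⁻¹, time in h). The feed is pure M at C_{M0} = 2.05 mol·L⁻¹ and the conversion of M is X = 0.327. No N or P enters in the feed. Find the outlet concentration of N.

Exit C_M = C_{M0}(1−X) = 2.05×0.673 = 1.380 mol·L⁻¹.
In a CSTR the entire volume is at exit conditions, so r_N = 0.141×1.380^2 = 0.2684 and r_P = 1.22×1.380 = 1.683.
Fraction of consumed M going to N: r_N/(r_N+r_P) = 0.1375.
C_N = 0.1375·C_{M0}·X = 0.1375×2.05×0.327 = 0.0922 mol·L⁻¹.

0.0922 mol·L⁻¹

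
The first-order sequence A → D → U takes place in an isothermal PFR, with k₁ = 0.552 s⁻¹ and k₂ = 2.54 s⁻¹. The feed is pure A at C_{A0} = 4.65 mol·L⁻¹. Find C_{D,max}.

0.661 mol·L⁻¹

At the optimum, C_{D,max}/C_{A0} = (k₁/k₂)^[k₂/(k₂−k₁)].
= (0.552/2.54)^(2.54/(2.54−0.552)) = (0.2173)^(1.278) = 0.1422.
C_{D,max} = 0.1422×4.65 = 0.661 mol·L⁻¹.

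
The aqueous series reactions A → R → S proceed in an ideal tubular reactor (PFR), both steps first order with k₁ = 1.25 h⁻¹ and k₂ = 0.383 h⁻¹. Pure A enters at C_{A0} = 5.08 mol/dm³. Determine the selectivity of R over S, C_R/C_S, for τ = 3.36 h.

The intermediate concentration in a first-order A→B→C sequence is C_R = k₁C_{A0}(e^(−k₁τ) − e^(−k₂τ))/(k₂−k₁).
e^(−k₁τ) = e^(−1.25×3.36) = e^(−4.200) = 0.01500; e^(−k₂τ) = e^(−1.287) = 0.2761.
C_R = 1.25×5.08/(0.383−1.25) × (0.01500−0.2761) = (-7.324)×(-0.2611) = 1.913 mol/dm³.
C_A = C_{A0}e^(−k₁τ) = 0.07618 mol/dm³, so C_S = C_{A0}−C_A−C_R = 3.091 mol/dm³; C_R/C_S = 0.619.

0.619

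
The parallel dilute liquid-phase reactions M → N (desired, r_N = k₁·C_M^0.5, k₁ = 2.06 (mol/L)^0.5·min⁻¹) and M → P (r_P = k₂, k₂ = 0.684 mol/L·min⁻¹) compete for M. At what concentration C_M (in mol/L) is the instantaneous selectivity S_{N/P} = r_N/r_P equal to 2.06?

S_{N/P} = (k₁/k₂)·C_M^0.5 ⇒ C_M = (S·k₂/k₁)^(2).
= (2.06×0.684/2.06)^(2) = (0.6840)^(2) = 0.468 mol/L.

0.468 mol/L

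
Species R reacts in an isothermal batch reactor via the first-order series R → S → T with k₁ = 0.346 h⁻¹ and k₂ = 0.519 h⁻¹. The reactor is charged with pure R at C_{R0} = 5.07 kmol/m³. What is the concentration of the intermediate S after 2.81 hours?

For first-order series with pure R initially, C_S(t) = k₁C_{R0}/(k₂−k₁)·(e^(−k₁t) − e^(−k₂t)).
e^(−k₁t) = e^(−0.346×2.81) = e^(−0.9723) = 0.3782; e^(−k₂t) = e^(−1.458) = 0.2326.
C_S = 0.346×5.07/(0.519−0.346) × (0.3782−0.2326) = 10.14×0.1456 = 1.477 kmol/m³.

1.48 kmol/m³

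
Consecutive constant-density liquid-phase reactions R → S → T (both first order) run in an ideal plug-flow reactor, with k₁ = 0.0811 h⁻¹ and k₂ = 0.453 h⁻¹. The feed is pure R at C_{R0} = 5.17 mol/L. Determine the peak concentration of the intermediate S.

For a first-order series the maximum intermediate yield is C_{S,max}/C_{R0} = (k₁/k₂)^[k₂/(k₂−k₁)].
= (0.0811/0.453)^(0.453/(0.453−0.0811)) = (0.1790)^(1.218) = 0.1230.
C_{S,max} = 0.1230×5.17 = 0.636 mol/L.

0.636 mol/L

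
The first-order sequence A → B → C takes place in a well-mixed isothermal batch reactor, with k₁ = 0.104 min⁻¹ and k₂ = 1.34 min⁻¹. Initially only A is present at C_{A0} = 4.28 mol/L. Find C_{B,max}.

For a first-order series the maximum intermediate yield is C_{B,max}/C_{A0} = (k₁/k₂)^[k₂/(k₂−k₁)].
= (0.104/1.34)^(1.34/(1.34−0.104)) = (0.07761)^(1.084) = 0.06259.
C_{B,max} = 0.06259×4.28 = 0.268 mol/L.

0.268 mol/L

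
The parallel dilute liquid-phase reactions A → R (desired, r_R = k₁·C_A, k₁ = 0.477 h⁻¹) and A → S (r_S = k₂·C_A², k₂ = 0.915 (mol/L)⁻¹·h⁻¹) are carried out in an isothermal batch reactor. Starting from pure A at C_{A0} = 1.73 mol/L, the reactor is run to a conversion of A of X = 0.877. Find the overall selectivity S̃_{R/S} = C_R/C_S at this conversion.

0.626

C_A = C_{A0}(1−X) = 0.2128 mol/L.
Along a PFR/batch, dC_R/dC_A = −r_R/(r_R+r_S) = −k₁/(k₁+k₂·C_A).
Integrating from C_{A0} to C_A: C_R = (0.477/0.915)·ln[(0.477+0.915·1.73)/(0.477+0.915·0.213)] = 0.5213·ln(2.060/0.6717) = 0.5842 mol/L.
C_S = (C_{A0}−C_A)−C_R = 0.9330 mol/L; S̃_{R/S} = 0.5842/0.9330 = 0.626.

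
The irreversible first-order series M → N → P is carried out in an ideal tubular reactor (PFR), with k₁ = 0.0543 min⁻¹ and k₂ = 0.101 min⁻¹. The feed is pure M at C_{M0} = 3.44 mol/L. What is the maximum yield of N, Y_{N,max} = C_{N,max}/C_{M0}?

0.261

For a first-order series the maximum intermediate yield is C_{N,max}/C_{M0} = (k₁/k₂)^[k₂/(k₂−k₁)].
= (0.0543/0.101)^(0.101/(0.101−0.0543)) = (0.5376)^(2.163) = 0.2613.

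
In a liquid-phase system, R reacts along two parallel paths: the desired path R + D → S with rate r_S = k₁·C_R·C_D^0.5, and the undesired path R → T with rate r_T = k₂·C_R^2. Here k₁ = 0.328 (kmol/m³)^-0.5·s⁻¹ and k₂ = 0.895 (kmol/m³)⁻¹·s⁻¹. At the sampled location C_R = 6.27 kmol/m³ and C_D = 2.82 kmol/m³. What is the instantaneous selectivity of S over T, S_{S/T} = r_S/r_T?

0.0982

S_{S/T} = r_S/r_T = (k₁·C_R·C_D^0.5)/(k₂·C_R^2) = (k₁/k₂)·C_R⁻¹·C_D^0.5.
= (0.328×6.270×2.820^0.5) / (0.895×6.270^2) = 3.454/35.19 = 0.0982.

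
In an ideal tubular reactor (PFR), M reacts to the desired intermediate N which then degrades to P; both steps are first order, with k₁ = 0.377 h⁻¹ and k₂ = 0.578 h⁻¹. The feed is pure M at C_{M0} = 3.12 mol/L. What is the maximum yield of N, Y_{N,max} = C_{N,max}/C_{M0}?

At the optimum, C_{N,max}/C_{M0} = (k₁/k₂)^[k₂/(k₂−k₁)].
= (0.377/0.578)^(0.578/(0.578−0.377)) = (0.6522)^(2.876) = 0.2926.

0.293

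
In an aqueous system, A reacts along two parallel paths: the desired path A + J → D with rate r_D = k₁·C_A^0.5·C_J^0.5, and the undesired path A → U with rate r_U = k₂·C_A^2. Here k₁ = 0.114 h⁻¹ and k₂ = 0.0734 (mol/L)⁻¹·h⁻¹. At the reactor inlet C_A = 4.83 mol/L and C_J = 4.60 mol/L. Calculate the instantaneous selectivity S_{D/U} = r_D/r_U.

S_{D/U} = r_D/r_U = (k₁·C_A^0.5·C_J^0.5)/(k₂·C_A^2) = (k₁/k₂)·C_A^-1.5·C_J^0.5.
= (0.114×4.830^0.5×4.600^0.5) / (0.0734×4.830^2) = 0.5374/1.712 = 0.314.
The undesired path is higher order in A, so low C_A (CSTR or dilute feed) favours D.

0.314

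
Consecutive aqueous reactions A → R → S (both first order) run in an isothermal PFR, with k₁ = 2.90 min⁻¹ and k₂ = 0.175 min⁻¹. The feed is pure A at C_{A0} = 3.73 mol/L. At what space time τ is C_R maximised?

The intermediate peaks when r₁ = r₂, i.e. k₁e^(−k₁τ) = k₂e^(−k₂τ), giving τ_opt = ln(k₂/k₁)/(k₂−k₁).
= ln(0.175/2.90)/(0.175−2.90) = ln(0.06034)/-2.725 = -2.808/-2.725 = 1.03 min.

1.03 min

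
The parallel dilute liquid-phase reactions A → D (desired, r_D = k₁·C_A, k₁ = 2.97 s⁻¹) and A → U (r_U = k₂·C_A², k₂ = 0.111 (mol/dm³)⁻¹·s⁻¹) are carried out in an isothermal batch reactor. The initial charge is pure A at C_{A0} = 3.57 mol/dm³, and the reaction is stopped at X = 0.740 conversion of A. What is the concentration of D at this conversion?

2.44 mol/dm³

C_A = C_{A0}(1−X) = 0.9282 mol/dm³.
Along a PFR/batch, dC_D/dC_A = −r_D/(r_D+r_U) = −k₁/(k₁+k₂·C_A).
Integrating from C_{A0} to C_A: C_D = (2.97/0.111)·ln[(2.97+0.111·3.57)/(2.97+0.111·0.928)] = 26.76·ln(3.366/3.073) = 2.439 mol/dm³.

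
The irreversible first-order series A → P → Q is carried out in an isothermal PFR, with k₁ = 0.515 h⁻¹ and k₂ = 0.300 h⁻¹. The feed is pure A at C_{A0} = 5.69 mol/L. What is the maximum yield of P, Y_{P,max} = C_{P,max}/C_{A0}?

0.470

Evaluating C_P at τ_opt = ln(k₂/k₁)/(k₂−k₁) gives C_{P,max}/C_{A0} = (k₁/k₂)^[k₂/(k₂−k₁)].
= (0.515/0.300)^(0.300/(0.300−0.515)) = (1.717)^(-1.395) = 0.4705.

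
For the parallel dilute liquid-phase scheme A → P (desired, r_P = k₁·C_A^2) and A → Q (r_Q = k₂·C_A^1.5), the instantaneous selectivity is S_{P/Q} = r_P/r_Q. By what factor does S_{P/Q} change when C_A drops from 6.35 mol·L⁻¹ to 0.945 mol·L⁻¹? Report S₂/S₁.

S_{P/Q} = (k₁/k₂)·C_A^0.5, so S₂/S₁ = (C_{A,2}/C_{A,1})^0.5.
= (0.945/6.35)^0.5 = (0.1488)^0.5 = 0.386.

0.386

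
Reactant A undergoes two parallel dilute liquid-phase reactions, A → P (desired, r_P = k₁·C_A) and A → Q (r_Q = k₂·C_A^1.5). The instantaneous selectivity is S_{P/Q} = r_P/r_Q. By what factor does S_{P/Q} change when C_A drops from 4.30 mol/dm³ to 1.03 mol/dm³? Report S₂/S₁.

S_{P/Q} = (k₁/k₂)·C_A^-0.5, so S₂/S₁ = (C_{A,2}/C_{A,1})^-0.5.
= (1.03/4.30)^(-0.5) = (0.2395)^(-0.5) = 2.04.

2.04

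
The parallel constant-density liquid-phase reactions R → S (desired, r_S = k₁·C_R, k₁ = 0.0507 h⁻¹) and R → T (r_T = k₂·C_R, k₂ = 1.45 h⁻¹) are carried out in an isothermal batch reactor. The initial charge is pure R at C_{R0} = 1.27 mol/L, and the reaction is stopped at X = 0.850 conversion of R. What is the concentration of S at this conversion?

C_R = C_{R0}(1−X) = 0.1905 mol/L.
Both paths are first order in R, so the instantaneous fraction to S is constant: dC_S/d(−C_R) = k₁/(k₁+k₂) = 0.03378.
C_S = 0.03378·(C_{R0}−C_R) = 0.03378×1.079 = 0.0365 mol/L.

0.0365 mol/L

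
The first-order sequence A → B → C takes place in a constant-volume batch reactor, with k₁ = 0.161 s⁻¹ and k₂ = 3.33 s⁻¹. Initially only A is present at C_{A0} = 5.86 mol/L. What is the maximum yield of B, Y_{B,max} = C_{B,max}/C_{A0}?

0.0415

For a first-order series the maximum intermediate yield is C_{B,max}/C_{A0} = (k₁/k₂)^[k₂/(k₂−k₁)].
= (0.161/3.33)^(3.33/(3.33−0.161)) = (0.04835)^(1.051) = 0.04145.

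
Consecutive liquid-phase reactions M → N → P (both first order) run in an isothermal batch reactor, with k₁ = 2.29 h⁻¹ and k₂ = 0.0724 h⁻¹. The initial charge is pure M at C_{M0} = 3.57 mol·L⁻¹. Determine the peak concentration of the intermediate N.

Evaluating C_N at t_opt = ln(k₂/k₁)/(k₂−k₁) gives C_{N,max}/C_{M0} = (k₁/k₂)^[k₂/(k₂−k₁)].
= (2.29/0.0724)^(0.0724/(0.0724−2.29)) = (31.63)^(-0.03265) = 0.8934.
C_{N,max} = 0.8934×3.57 = 3.19 mol·L⁻¹.

3.19 mol·L⁻¹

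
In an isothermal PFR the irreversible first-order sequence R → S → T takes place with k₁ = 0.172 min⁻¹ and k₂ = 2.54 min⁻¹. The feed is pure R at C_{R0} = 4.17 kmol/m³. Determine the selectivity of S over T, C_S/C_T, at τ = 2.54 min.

0.152

The intermediate concentration in a first-order A→B→C sequence is C_S = k₁C_{R0}(e^(−k₁τ) − e^(−k₂τ))/(k₂−k₁).
e^(−k₁τ) = e^(−0.172×2.54) = e^(−0.4369) = 0.6460; e^(−k₂τ) = e^(−6.452) = 0.001578.
C_S = 0.172×4.17/(2.54−0.172) × (0.6460−0.001578) = 0.3029×0.6445 = 0.1952 kmol/m³.
C_R = C_{R0}e^(−k₁τ) = 2.694 kmol/m³, so C_T = C_{R0}−C_R−C_S = 1.281 kmol/m³; C_S/C_T = 0.152.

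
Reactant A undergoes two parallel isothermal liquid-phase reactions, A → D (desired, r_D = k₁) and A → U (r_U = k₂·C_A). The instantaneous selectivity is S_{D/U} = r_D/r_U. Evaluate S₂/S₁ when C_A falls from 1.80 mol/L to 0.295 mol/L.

S_{D/U} = (k₁/k₂)·C_A⁻¹, so S₂/S₁ = (C_{A,2}/C_{A,1})⁻¹.
= 1.80/0.295 = 6.10.
Selectivity toward D rises as C_A falls — low-concentration operation is favoured.

6.10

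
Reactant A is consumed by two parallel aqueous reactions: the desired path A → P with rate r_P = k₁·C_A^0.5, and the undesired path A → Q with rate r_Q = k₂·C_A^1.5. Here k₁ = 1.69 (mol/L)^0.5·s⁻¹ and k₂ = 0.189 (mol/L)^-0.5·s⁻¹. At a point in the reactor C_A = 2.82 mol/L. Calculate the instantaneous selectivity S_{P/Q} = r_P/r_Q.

3.17

S_{P/Q} = r_P/r_Q = (k₁·C_A^0.5)/(k₂·C_A^1.5) = (k₁/k₂)·C_A⁻¹.
= (1.69×2.820^0.5) / (0.189×2.820^1.5) = 2.838/0.8950 = 3.17.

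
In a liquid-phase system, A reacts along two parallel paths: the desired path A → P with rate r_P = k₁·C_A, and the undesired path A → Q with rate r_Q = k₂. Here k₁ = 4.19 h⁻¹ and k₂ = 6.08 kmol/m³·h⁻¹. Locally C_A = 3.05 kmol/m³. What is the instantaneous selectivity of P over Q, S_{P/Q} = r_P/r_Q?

S_{P/Q} = r_P/r_Q = (k₁·C_A)/(k₂) = (k₁/k₂)·C_A.
= (4.19×3.050) / (6.08) = 12.78/6.080 = 2.10.
Since the desired path is higher order in A, keeping C_A high (PFR or concentrated feed) favours P.

2.10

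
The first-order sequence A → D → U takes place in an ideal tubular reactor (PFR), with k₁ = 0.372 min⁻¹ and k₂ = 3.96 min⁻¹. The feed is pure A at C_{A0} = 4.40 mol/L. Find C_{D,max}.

For a first-order series the maximum intermediate yield is C_{D,max}/C_{A0} = (k₁/k₂)^[k₂/(k₂−k₁)].
= (0.372/3.96)^(3.96/(3.96−0.372)) = (0.09394)^(1.104) = 0.07351.
C_{D,max} = 0.07351×4.40 = 0.323 mol/L.

0.323 mol/L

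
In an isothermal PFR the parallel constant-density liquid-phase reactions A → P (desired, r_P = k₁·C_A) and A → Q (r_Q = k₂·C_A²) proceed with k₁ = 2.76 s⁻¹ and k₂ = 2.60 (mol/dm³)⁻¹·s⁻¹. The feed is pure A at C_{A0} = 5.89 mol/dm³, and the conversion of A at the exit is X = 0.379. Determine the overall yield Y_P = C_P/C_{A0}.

0.0698

C_A = C_{A0}(1−X) = 3.658 mol/dm³.
Along a PFR/batch, dC_P/dC_A = −r_P/(r_P+r_Q) = −k₁/(k₁+k₂·C_A).
Integrating from C_{A0} to C_A: C_P = (2.76/2.60)·ln[(2.76+2.60·5.89)/(2.76+2.60·3.66)] = 1.062·ln(18.07/12.27) = 0.4112 mol/dm³.
Y_P = C_P/C_{A0} = 0.4112/5.89 = 0.0698.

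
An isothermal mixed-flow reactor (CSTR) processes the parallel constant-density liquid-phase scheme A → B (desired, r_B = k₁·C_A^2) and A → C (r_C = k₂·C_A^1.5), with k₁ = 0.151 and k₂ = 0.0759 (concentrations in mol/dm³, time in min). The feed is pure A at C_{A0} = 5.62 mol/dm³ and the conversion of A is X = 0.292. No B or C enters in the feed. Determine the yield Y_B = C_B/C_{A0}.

Exit C_A = C_{A0}(1−X) = 5.62×0.708 = 3.979 mol/dm³.
In a CSTR the entire volume is at exit conditions, so r_B = 0.151×3.979^2 = 2.391 and r_C = 0.0759×3.979^1.5 = 0.6024.
Fraction of consumed A going to B: r_B/(r_B+r_C) = 0.7987.
C_B = 0.7987·C_{A0}·X = 0.7987×5.62×0.292 = 1.31 mol/dm³; Y_B = C_B/C_{A0} = 0.233.

0.233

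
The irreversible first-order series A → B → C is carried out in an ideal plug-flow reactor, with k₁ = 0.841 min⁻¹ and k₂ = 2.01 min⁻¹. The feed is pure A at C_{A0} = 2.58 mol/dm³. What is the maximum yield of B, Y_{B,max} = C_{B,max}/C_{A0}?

0.224

Evaluating C_B at τ_opt = ln(k₂/k₁)/(k₂−k₁) gives C_{B,max}/C_{A0} = (k₁/k₂)^[k₂/(k₂−k₁)].
= (0.841/2.01)^(2.01/(2.01−0.841)) = (0.4184)^(1.719) = 0.2235.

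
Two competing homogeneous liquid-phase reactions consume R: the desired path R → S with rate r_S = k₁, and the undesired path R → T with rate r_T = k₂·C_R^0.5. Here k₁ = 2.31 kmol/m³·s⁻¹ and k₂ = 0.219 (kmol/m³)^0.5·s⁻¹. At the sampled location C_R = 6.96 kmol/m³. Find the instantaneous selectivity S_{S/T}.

S_{S/T} = r_S/r_T = (k₁)/(k₂·C_R^0.5) = (k₁/k₂)·C_R^-0.5.
= (2.31) / (0.219×6.960^0.5) = 2.310/0.5778 = 4.00.
The undesired path is higher order in R, so low C_R (CSTR or dilute feed) favours S.

4.00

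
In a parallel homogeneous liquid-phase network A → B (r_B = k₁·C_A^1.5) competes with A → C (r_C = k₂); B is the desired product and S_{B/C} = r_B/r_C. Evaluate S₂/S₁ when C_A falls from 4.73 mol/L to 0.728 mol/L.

S_{B/C} = (k₁/k₂)·C_A^1.5, so S₂/S₁ = (C_{A,2}/C_{A,1})^1.5.
= (0.728/4.73)^1.5 = (0.1539)^1.5 = 0.0604.
Selectivity toward B falls as C_A falls — high-concentration operation is favoured.

0.0604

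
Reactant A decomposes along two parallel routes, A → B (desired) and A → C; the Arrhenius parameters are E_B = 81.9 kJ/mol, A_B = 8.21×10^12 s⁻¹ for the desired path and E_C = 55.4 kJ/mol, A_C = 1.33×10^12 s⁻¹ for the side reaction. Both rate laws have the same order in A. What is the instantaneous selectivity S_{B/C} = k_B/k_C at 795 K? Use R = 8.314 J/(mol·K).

0.112

Since both paths have the same order in A, the concentration cancels and S_{B/C} = k_B/k_C = (A_B/A_C)·exp[(E_C−E_B)/(RT)].
(E_C−E_B)/(RT) = (55.4−81.9)×10³/(8.314×795) = -26500/6610 = -4.009.
k_B/k_C = (8.21×10^12/1.33×10^12)·exp(-4.009) = 6.173 × 0.01815 = 0.112.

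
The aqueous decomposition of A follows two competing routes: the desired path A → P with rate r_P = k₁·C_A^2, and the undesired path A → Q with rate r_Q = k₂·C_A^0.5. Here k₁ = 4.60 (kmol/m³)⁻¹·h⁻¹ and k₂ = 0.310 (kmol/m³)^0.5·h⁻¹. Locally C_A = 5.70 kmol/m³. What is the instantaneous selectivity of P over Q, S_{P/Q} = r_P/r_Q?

202

S_{P/Q} = r_P/r_Q = (k₁·C_A^2)/(k₂·C_A^0.5) = (k₁/k₂)·C_A^1.5.
= (4.60×5.700^2) / (0.310×5.700^0.5) = 149.5/0.7401 = 202.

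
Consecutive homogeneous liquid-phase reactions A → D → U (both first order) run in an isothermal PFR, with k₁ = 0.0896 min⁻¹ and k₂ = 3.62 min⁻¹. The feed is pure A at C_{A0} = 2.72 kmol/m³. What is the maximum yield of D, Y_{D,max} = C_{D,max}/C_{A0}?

0.0225

At the optimum, C_{D,max}/C_{A0} = (k₁/k₂)^[k₂/(k₂−k₁)].
= (0.0896/3.62)^(3.62/(3.62−0.0896)) = (0.02475)^(1.025) = 0.02253.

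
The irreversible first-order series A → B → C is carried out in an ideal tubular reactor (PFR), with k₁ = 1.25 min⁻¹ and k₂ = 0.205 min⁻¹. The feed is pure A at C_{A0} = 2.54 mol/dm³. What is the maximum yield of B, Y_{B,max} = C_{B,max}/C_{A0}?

0.701

At the optimum, C_{B,max}/C_{A0} = (k₁/k₂)^[k₂/(k₂−k₁)].
= (1.25/0.205)^(0.205/(0.205−1.25)) = (6.098)^(-0.1962) = 0.7014.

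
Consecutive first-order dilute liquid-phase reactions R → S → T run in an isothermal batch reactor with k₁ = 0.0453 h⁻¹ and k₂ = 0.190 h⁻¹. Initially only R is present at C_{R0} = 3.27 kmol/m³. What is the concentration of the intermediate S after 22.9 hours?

0.350 kmol/m³

The intermediate concentration in a first-order A→B→C sequence is C_S = k₁C_{R0}(e^(−k₁t) − e^(−k₂t))/(k₂−k₁).
e^(−k₁t) = e^(−0.0453×22.9) = e^(−1.037) = 0.3544; e^(−k₂t) = e^(−4.351) = 0.01289.
C_S = 0.0453×3.27/(0.190−0.0453) × (0.3544−0.01289) = 1.024×0.3415 = 0.3496 kmol/m³.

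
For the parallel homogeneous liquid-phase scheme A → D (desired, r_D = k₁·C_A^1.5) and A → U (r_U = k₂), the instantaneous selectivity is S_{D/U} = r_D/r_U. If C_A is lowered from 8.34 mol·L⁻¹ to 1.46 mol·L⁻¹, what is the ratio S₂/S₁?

S_{D/U} = (k₁/k₂)·C_A^1.5, so S₂/S₁ = (C_{A,2}/C_{A,1})^1.5.
= (1.46/8.34)^1.5 = (0.1751)^1.5 = 0.0732.

0.0732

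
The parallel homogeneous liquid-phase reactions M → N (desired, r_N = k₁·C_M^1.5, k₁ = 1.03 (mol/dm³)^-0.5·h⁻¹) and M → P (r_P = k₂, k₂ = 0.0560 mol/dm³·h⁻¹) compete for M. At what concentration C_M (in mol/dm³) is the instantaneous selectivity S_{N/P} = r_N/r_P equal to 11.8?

S_{N/P} = (k₁/k₂)·C_M^1.5 ⇒ C_M = (S·k₂/k₁)^(1/1.5).
= (11.8×0.0560/1.03)^(0.6667) = (0.6416)^(0.6667) = 0.744 mol/dm³.

0.744 mol/dm³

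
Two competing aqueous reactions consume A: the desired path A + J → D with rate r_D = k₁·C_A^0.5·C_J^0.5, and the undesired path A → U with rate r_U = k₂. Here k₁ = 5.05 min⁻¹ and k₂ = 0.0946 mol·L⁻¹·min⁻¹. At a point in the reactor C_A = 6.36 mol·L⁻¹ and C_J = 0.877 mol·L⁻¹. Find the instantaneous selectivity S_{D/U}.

S_{D/U} = r_D/r_U = (k₁·C_A^0.5·C_J^0.5)/(k₂) = (k₁/k₂)·C_A^0.5·C_J^0.5.
= (5.05×6.360^0.5×0.8770^0.5) / (0.0946) = 11.93/0.09460 = 126.
Since the desired path is higher order in A, keeping C_A high (PFR or concentrated feed) favours D.

126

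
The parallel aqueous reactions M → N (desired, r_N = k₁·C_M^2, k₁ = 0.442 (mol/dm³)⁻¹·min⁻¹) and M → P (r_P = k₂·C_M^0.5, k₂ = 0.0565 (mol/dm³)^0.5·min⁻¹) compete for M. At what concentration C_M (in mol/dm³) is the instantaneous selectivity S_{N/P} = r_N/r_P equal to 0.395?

0.137 mol/dm³

S_{N/P} = (k₁/k₂)·C_M^1.5 ⇒ C_M = (S·k₂/k₁)^(1/1.5).
= (0.395×0.0565/0.442)^(0.6667) = (0.05049)^(0.6667) = 0.137 mol/dm³.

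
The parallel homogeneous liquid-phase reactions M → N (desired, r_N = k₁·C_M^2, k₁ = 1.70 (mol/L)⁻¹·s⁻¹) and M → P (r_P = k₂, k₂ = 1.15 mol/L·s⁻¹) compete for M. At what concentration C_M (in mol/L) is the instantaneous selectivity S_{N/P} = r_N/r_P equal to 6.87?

S_{N/P} = (k₁/k₂)·C_M^2 ⇒ C_M = (S·k₂/k₁)^(0.5).
= (6.87×1.15/1.70)^(0.5) = (4.647)^(0.5) = 2.16 mol/L.

2.16 mol/L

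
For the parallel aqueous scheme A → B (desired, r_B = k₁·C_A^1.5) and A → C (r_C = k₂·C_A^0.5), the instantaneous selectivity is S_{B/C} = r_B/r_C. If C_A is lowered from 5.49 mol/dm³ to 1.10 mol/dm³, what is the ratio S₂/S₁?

S_{B/C} = (k₁/k₂)·C_A, so S₂/S₁ = (C_{A,2}/C_{A,1}).
= 1.10/5.49 = 0.200.

0.200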